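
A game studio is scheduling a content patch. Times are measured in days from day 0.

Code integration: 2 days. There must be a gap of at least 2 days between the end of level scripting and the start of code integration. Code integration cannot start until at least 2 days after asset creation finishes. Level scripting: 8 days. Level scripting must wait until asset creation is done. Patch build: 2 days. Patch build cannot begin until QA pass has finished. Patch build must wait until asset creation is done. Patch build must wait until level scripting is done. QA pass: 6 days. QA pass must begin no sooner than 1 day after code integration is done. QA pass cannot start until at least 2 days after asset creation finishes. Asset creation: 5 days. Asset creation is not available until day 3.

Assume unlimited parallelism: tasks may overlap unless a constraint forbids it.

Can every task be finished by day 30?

Asset creation cannot begin until its own release at day 3. It runs from day 3 to 3 + 5 = day 8.
After asset creation (finishes day 8), level scripting can start at day 8 and finishes at day 16.
Code integration needs all of level scripting (finishes day 16, plus 2-day gap → day 18); asset creation (finishes day 8, plus 2-day gap → day 10). That puts its earliest start at day 18; it finishes at 18 + 2 = day 20.
QA pass cannot start until code integration (finishes day 20, plus 1-day gap → day 21); asset creation (finishes day 8, plus 2-day gap → day 10). The controlling bound is day 21, so QA pass finishes at 21 + 6 = day 27.
Patch build has to wait for QA pass (finishes day 27); asset creation (finishes day 8); level scripting (finishes day 16). The latest of these is day 27, so patch build runs day 27 to 27 + 2 = day 29.
Every task is finished by day 29, which is no later than the deadline of 30, so the schedule is feasible.

Yes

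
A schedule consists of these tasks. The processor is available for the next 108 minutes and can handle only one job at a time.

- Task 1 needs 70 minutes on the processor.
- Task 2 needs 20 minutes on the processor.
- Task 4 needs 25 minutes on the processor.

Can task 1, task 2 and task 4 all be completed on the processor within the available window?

Running back to back, the jobs need 70 + 20 + 25 = 115 minutes on the processor.
Since 115 > 108, they cannot all fit.

No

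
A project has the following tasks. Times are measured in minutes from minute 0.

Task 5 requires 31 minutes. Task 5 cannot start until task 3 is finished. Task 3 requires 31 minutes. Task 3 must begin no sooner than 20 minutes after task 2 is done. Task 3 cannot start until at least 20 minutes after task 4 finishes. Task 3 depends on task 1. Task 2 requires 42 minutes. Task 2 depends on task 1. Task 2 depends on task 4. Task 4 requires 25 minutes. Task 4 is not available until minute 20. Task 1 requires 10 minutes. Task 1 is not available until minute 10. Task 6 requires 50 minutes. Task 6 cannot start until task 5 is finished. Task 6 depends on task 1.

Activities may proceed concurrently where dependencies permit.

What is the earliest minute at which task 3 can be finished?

138

Task 4 waits on its own release at minute 20, so it starts at minute 20 and finishes at 20 + 25 = minute 45.
Task 1 waits on its own release at minute 10, so it starts at minute 10 and finishes at 10 + 10 = minute 20.
For task 2: task 1 (finishes minute 20); task 4 (finishes minute 45). Taking the maximum gives a start of minute 45, and it finishes at 45 + 42 = minute 87.
Task 3 has to wait for task 2 (finishes minute 87, plus 20-minute gap → minute 107); task 4 (finishes minute 45, plus 20-minute gap → minute 65); task 1 (finishes minute 20). The latest of these is minute 107, so task 3 runs minute 107 to 107 + 31 = minute 138.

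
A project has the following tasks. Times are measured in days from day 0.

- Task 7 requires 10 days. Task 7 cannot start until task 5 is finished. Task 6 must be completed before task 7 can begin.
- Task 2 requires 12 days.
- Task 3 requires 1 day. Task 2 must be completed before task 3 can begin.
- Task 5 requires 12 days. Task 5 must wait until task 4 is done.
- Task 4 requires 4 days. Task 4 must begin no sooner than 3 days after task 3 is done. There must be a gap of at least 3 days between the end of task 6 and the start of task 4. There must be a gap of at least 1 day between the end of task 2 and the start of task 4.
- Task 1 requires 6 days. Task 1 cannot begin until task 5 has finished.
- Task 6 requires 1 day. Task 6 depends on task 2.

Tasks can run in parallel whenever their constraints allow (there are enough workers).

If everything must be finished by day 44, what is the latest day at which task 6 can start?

Task 1 must finish by day 44; it takes 6 days, so it must start by 44 − 6 = day 38.
Task 7 has no dependents, so it just needs to finish by day 44. Starting by 44 − 10 = day 34 achieves that.
Task 5 feeds task 1 (must start by day 38); task 7 (must start by day 34). Taking the minimum, task 5 must finish by day 34 and start by 34 − 12 = day 22.
Since task 5 (must start by day 22) depends on it, task 4 must finish by day 22. Backing off its 4-day duration gives a latest start of day 18.
For task 6: task 4 (must start by day 18, minus 3-day gap → day 15); task 7 (must start by day 34). The most restrictive is day 15; with a 1-day duration, task 6 must start by day 14.

14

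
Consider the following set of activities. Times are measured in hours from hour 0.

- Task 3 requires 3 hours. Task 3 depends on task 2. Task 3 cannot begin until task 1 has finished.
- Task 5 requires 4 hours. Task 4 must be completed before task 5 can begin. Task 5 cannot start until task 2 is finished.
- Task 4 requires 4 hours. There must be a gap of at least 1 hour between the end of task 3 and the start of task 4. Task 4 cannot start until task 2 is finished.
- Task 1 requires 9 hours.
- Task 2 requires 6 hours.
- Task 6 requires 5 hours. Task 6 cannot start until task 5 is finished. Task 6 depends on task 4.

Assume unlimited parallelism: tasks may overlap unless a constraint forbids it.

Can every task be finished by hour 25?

Nothing blocks task 2, so it runs from hour 0 to hour 6.
Nothing blocks task 1, so it runs from hour 0 to hour 9.
Task 3 has to wait for task 2 (finishes hour 6); task 1 (finishes hour 9). The latest of these is hour 9, so task 3 runs hour 9 to 9 + 3 = hour 12.
Task 4 cannot start until task 3 (finishes hour 12, plus 1-hour gap → hour 13); task 2 (finishes hour 6). The controlling bound is hour 13, so task 4 finishes at 13 + 4 = hour 17.
Task 5 cannot start until task 4 (finishes hour 17); task 2 (finishes hour 6). The controlling bound is hour 17, so task 5 finishes at 17 + 4 = hour 21.
Task 6 has to wait for task 5 (finishes hour 21); task 4 (finishes hour 17). The latest of these is hour 21, so task 6 runs hour 21 to 21 + 5 = hour 26.
The earliest everything can be done is hour 26, which is after the deadline of 25, so it is not possible.

No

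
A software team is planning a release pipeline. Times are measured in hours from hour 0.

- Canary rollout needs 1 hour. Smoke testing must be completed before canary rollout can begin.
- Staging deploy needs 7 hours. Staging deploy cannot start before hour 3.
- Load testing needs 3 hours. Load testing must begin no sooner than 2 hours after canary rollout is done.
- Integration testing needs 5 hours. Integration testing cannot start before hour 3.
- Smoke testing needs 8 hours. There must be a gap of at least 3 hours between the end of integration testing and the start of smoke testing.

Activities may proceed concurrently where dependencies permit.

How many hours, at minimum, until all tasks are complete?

25

Staging deploy cannot begin until its own release at hour 3. It runs from hour 3 to 3 + 7 = hour 10.
After its own release at hour 3, integration testing can start at hour 3 and finishes at hour 8.
Smoke testing waits on integration testing (finishes hour 8, plus 3-hour gap → hour 11), so it starts at hour 11 and finishes at 11 + 8 = hour 19.
Canary rollout cannot begin until smoke testing (finishes hour 19). It runs from hour 19 to 19 + 1 = hour 20.
Load testing cannot begin until canary rollout (finishes hour 20, plus 2-hour gap → hour 22). It runs from hour 22 to 22 + 3 = hour 25.
All tasks are finished once the last one completes. Finish times: Integration testing at 8, Staging deploy at 10, Smoke testing at 19, Canary rollout at 20, Load testing at 25. The latest is hour 25.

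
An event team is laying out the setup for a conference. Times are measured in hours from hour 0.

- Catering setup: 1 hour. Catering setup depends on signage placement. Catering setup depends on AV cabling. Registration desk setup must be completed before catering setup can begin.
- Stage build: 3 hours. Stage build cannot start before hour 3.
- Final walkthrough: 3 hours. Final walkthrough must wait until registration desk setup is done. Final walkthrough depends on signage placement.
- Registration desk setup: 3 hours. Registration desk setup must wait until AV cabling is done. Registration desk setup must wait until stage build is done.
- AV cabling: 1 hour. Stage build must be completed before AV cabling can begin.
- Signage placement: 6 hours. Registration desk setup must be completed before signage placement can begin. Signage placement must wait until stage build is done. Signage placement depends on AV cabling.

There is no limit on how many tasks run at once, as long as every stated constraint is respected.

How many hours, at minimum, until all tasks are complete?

19

After its own release at hour 3, stage build can start at hour 3 and finishes at hour 6.
AV cabling waits on stage build (finishes hour 6), so it starts at hour 6 and finishes at 6 + 1 = hour 7.
Registration desk setup needs all of AV cabling (finishes hour 7); stage build (finishes hour 6). That puts its earliest start at hour 7; it finishes at 7 + 3 = hour 10.
For signage placement: registration desk setup (finishes hour 10); stage build (finishes hour 6); AV cabling (finishes hour 7). Taking the maximum gives a start of hour 10, and it finishes at 10 + 6 = hour 16.
Final walkthrough needs all of registration desk setup (finishes hour 10); signage placement (finishes hour 16). That puts its earliest start at hour 16; it finishes at 16 + 3 = hour 19.
Catering setup needs all of signage placement (finishes hour 16); AV cabling (finishes hour 7); registration desk setup (finishes hour 10). That puts its earliest start at hour 16; it finishes at 16 + 1 = hour 17.
All tasks are finished once the last one completes. Finish times: Stage build at 6, AV cabling at 7, Registration desk setup at 10, Signage placement at 16, Catering setup at 17, Final walkthrough at 19. The latest is hour 19.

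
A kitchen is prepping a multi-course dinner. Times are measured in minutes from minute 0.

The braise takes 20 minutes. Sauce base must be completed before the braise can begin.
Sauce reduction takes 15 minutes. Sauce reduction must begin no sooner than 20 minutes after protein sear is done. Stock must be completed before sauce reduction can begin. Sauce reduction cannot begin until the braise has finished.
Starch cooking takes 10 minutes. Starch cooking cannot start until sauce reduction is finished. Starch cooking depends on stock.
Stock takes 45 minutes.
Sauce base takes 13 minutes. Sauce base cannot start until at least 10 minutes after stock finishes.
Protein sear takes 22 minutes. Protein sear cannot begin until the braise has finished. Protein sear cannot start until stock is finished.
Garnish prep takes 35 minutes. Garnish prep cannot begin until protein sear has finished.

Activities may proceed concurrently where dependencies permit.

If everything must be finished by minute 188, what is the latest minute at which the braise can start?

To finish by minute 188, starch cooking (duration 10) must start no later than minute 178.
Sauce reduction must finish before starch cooking (must start by minute 178). With a 15-minute duration, sauce reduction must start by 178 − 15 = minute 163.
Garnish prep must finish by minute 188; it takes 35 minutes, so it must start by 188 − 35 = minute 153.
Protein sear must finish in time for sauce reduction (must start by minute 163, minus 20-minute gap → minute 143); garnish prep (must start by minute 153). The tightest is minute 143, so protein sear must start by 143 − 22 = minute 121.
The braise has several dependents: protein sear (must start by minute 121); sauce reduction (must start by minute 163). The earliest of those limits is minute 121, so the braise must start by 121 − 20 = minute 101.

101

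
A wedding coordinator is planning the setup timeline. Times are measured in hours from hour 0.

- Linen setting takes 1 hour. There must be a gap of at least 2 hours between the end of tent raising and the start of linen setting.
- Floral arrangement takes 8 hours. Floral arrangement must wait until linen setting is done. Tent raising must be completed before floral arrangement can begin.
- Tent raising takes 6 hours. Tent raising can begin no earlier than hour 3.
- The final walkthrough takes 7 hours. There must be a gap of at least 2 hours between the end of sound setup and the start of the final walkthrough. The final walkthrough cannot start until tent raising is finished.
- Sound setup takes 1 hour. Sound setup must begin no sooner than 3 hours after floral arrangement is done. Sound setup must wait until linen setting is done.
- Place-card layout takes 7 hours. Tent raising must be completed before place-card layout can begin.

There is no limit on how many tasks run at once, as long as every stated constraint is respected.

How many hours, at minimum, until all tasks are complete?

Tent raising waits on its own release at hour 3, so it starts at hour 3 and finishes at 3 + 6 = hour 9.
After tent raising (finishes hour 9), place-card layout can start at hour 9 and finishes at hour 16.
After tent raising (finishes hour 9, plus 2-hour gap → hour 11), linen setting can start at hour 11 and finishes at hour 12.
Floral arrangement cannot start until linen setting (finishes hour 12); tent raising (finishes hour 9). The controlling bound is hour 12, so floral arrangement finishes at 12 + 8 = hour 20.
Sound setup has to wait for floral arrangement (finishes hour 20, plus 3-hour gap → hour 23); linen setting (finishes hour 12). The latest of these is hour 23, so sound setup runs hour 23 to 23 + 1 = hour 24.
The final walkthrough has to wait for sound setup (finishes hour 24, plus 2-hour gap → hour 26); tent raising (finishes hour 9). The latest of these is hour 26, so the final walkthrough runs hour 26 to 26 + 7 = hour 33.
All tasks are finished once the last one completes. Finish times: Tent raising at 9, Linen setting at 12, Floral arrangement at 20, Sound setup at 24, Place-card layout at 16, The final walkthrough at 33. The latest is hour 33.

33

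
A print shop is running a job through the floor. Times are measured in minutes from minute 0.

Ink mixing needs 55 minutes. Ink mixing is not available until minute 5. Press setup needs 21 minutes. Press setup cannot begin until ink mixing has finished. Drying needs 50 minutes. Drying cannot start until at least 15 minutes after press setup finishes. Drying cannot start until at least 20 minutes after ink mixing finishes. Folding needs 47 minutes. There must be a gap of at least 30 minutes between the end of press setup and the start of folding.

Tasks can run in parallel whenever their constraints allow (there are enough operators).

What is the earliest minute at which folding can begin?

111

Ink mixing waits on its own release at minute 5, so it starts at minute 5 and finishes at 5 + 55 = minute 60.
After ink mixing (finishes minute 60), press setup can start at minute 60 and finishes at minute 81.
Folding waits on press setup (finishes minute 81, plus 30-minute gap → minute 111), so the earliest it can start is minute 111.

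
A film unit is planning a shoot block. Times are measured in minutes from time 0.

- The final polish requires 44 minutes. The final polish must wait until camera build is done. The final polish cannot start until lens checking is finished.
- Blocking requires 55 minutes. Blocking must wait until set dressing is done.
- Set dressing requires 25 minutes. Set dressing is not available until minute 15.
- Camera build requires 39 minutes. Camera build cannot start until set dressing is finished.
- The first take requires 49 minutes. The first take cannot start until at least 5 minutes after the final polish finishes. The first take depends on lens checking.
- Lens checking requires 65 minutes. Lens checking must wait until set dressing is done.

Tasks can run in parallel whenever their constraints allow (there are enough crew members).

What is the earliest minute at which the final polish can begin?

105

Set dressing waits on its own release at minute 15, so it starts at minute 15 and finishes at 15 + 25 = minute 40.
After set dressing (finishes minute 40), lens checking can start at minute 40 and finishes at minute 105.
After set dressing (finishes minute 40), camera build can start at minute 40 and finishes at minute 79.
The final polish waits on camera build (finishes minute 79); lens checking (finishes minute 105). The latest of these is minute 105, which is the earliest the final polish can start.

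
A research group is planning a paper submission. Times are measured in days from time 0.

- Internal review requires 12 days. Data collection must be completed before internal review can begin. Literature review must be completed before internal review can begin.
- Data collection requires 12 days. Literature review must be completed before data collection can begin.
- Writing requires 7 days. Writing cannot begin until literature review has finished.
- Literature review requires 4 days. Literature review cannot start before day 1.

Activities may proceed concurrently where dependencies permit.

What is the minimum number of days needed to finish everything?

Literature review waits on its own release at day 1, so it starts at day 1 and finishes at 1 + 4 = day 5.
Writing cannot begin until literature review (finishes day 5). It runs from day 5 to 5 + 7 = day 12.
After literature review (finishes day 5), data collection can start at day 5 and finishes at day 17.
Internal review cannot start until data collection (finishes day 17); literature review (finishes day 5). The controlling bound is day 17, so internal review finishes at 17 + 12 = day 29.
All tasks are finished once the last one completes. Finish times: Literature review at 5, Data collection at 17, Writing at 12, Internal review at 29. The latest is day 29.

29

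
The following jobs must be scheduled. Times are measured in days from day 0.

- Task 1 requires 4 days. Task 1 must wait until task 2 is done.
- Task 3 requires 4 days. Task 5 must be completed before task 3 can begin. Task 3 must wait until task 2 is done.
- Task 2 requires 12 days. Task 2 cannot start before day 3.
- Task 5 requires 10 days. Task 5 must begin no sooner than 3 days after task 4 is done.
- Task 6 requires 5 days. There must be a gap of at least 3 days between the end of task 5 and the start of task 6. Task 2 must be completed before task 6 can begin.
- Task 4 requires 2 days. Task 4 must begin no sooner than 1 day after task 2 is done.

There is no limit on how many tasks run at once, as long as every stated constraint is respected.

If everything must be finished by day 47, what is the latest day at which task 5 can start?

Task 3 must finish by day 47; it takes 4 days, so it must start by 47 − 4 = day 43.
Nothing follows task 6; the deadline of day 47 is its only limit. It must start by 47 − 5 = day 42.
Task 5 must finish in time for task 3 (must start by day 43); task 6 (must start by day 42, minus 3-day gap → day 39). The tightest is day 39, so task 5 must start by 39 − 10 = day 29.

29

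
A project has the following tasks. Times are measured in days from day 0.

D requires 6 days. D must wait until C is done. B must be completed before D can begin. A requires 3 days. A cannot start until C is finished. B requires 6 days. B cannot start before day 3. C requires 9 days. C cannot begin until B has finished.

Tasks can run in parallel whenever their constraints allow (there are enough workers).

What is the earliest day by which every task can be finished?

24

After its own release at day 3, B can start at day 3 and finishes at day 9.
C waits on B (finishes day 9), so it starts at day 9 and finishes at 9 + 9 = day 18.
For D: C (finishes day 18); B (finishes day 9). Taking the maximum gives a start of day 18, and it finishes at 18 + 6 = day 24.
A cannot begin until C (finishes day 18). It runs from day 18 to 18 + 3 = day 21.
All tasks are finished once the last one completes. Finish times: A at 21, B at 9, C at 18, D at 24. The latest is day 24.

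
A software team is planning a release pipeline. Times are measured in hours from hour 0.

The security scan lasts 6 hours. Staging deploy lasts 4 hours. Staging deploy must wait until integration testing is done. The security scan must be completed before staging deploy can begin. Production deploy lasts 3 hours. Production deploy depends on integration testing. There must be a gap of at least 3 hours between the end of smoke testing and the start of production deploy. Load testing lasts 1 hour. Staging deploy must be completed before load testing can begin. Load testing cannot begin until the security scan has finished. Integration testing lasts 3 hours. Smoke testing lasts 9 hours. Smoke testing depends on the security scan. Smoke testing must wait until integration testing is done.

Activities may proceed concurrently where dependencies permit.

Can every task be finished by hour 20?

No

The security scan has no prerequisites, so it starts at hour 0 and finishes at hour 6.
Integration testing has no prerequisites, so it starts at hour 0 and finishes at hour 3.
Smoke testing cannot start until the security scan (finishes hour 6); integration testing (finishes hour 3). The controlling bound is hour 6, so smoke testing finishes at 6 + 9 = hour 15.
Production deploy has to wait for integration testing (finishes hour 3); smoke testing (finishes hour 15, plus 3-hour gap → hour 18). The latest of these is hour 18, so production deploy runs hour 18 to 18 + 3 = hour 21.
For staging deploy: integration testing (finishes hour 3); the security scan (finishes hour 6). Taking the maximum gives a start of hour 6, and it finishes at 6 + 4 = hour 10.
For load testing: staging deploy (finishes hour 10); the security scan (finishes hour 6). Taking the maximum gives a start of hour 10, and it finishes at 10 + 1 = hour 11.
The earliest everything can be done is hour 21, which is after the deadline of 20, so it is not possible.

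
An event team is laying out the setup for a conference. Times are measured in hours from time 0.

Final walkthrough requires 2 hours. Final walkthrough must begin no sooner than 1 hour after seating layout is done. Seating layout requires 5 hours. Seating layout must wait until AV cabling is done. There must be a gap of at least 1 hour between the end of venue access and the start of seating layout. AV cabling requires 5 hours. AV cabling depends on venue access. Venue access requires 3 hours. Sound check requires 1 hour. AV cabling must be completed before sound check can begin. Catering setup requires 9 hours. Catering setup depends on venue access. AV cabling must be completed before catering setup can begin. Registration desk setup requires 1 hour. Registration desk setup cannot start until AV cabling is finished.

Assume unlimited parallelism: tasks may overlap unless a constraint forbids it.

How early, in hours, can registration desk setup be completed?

Nothing blocks venue access, so it runs from hour 0 to hour 3.
AV cabling waits on venue access (finishes hour 3), so it starts at hour 3 and finishes at 3 + 5 = hour 8.
Registration desk setup cannot begin until AV cabling (finishes hour 8). It runs from hour 8 to 8 + 1 = hour 9.

9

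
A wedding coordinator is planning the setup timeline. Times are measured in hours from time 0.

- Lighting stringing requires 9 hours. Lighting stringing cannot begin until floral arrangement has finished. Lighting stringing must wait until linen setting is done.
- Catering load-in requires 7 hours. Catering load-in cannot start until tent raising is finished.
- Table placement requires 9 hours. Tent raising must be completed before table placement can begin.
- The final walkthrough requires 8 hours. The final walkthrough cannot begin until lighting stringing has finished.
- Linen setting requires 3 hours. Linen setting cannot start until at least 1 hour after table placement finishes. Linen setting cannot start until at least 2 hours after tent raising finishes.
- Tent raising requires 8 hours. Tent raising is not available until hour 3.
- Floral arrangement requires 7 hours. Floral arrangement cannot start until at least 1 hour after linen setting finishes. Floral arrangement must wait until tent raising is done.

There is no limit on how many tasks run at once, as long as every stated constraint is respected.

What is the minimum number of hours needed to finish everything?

After its own release at hour 3, tent raising can start at hour 3 and finishes at hour 11.
Catering load-in cannot begin until tent raising (finishes hour 11). It runs from hour 11 to 11 + 7 = hour 18.
After tent raising (finishes hour 11), table placement can start at hour 11 and finishes at hour 20.
For linen setting: table placement (finishes hour 20, plus 1-hour gap → hour 21); tent raising (finishes hour 11, plus 2-hour gap → hour 13). Taking the maximum gives a start of hour 21, and it finishes at 21 + 3 = hour 24.
Floral arrangement cannot start until linen setting (finishes hour 24, plus 1-hour gap → hour 25); tent raising (finishes hour 11). The controlling bound is hour 25, so floral arrangement finishes at 25 + 7 = hour 32.
For lighting stringing: floral arrangement (finishes hour 32); linen setting (finishes hour 24). Taking the maximum gives a start of hour 32, and it finishes at 32 + 9 = hour 41.
After lighting stringing (finishes hour 41), the final walkthrough can start at hour 41 and finishes at hour 49.
All tasks are finished once the last one completes. Finish times: Tent raising at 11, Table placement at 20, Linen setting at 24, Floral arrangement at 32, Lighting stringing at 41, Catering load-in at 18, The final walkthrough at 49. The latest is hour 49.

49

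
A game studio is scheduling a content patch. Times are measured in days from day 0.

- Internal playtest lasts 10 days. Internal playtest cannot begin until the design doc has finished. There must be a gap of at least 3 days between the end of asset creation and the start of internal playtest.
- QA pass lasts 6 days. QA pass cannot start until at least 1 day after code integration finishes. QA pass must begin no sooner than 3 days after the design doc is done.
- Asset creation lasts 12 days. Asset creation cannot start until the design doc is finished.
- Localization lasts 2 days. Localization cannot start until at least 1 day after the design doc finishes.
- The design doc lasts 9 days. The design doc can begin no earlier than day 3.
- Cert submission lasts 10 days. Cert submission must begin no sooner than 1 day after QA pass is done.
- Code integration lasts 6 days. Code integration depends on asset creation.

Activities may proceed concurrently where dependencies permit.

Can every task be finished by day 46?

The design doc waits on its own release at day 3, so it starts at day 3 and finishes at 3 + 9 = day 12.
Localization cannot begin until the design doc (finishes day 12, plus 1-day gap → day 13). It runs from day 13 to 13 + 2 = day 15.
Asset creation waits on the design doc (finishes day 12), so it starts at day 12 and finishes at 12 + 12 = day 24.
Internal playtest needs all of the design doc (finishes day 12); asset creation (finishes day 24, plus 3-day gap → day 27). That puts its earliest start at day 27; it finishes at 27 + 10 = day 37.
After asset creation (finishes day 24), code integration can start at day 24 and finishes at day 30.
QA pass has to wait for code integration (finishes day 30, plus 1-day gap → day 31); the design doc (finishes day 12, plus 3-day gap → day 15). The latest of these is day 31, so QA pass runs day 31 to 31 + 6 = day 37.
Cert submission waits on QA pass (finishes day 37, plus 1-day gap → day 38), so it starts at day 38 and finishes at 38 + 10 = day 48.
The earliest everything can be done is day 48, which is after the deadline of 46, so it is not possible.

No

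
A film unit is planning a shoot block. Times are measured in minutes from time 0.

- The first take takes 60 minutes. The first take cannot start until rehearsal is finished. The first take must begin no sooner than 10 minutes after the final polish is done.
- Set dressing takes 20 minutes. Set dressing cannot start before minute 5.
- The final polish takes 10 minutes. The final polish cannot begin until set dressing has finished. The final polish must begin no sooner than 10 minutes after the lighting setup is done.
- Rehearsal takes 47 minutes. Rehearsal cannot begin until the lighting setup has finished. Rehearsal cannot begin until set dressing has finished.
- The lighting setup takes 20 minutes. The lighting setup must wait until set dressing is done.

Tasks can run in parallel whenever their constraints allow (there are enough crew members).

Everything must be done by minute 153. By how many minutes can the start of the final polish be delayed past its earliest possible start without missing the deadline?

After its own release at minute 5, set dressing can start at minute 5 and finishes at minute 25.
After set dressing (finishes minute 25), the lighting setup can start at minute 25 and finishes at minute 45.
For the final polish: set dressing (finishes minute 25); the lighting setup (finishes minute 45, plus 10-minute gap → minute 55). Taking the maximum gives a start of minute 55, and it finishes at 55 + 10 = minute 65.

Working backward from the deadline:
Nothing follows the first take; the deadline of minute 153 is its only limit. It must start by 153 − 60 = minute 93.
The final polish has to be done before the first take (must start by minute 93, minus 10-minute gap → minute 83). That means finishing by minute 83, i.e. starting by 83 − 10 = minute 73.
So the final polish can start as early as minute 55 and as late as minute 73, giving 73 − 55 = 18 minutes of slack.

18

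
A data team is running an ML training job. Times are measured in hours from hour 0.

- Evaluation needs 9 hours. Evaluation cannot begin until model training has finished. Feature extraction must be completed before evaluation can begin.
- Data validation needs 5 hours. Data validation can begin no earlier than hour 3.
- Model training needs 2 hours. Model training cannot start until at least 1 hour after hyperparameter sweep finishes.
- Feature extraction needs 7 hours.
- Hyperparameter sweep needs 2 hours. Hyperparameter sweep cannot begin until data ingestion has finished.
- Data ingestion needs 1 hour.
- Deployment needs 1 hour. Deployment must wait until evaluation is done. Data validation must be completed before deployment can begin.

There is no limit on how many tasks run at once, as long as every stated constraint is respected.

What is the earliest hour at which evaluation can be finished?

16

Nothing blocks feature extraction, so it runs from hour 0 to hour 7.
Nothing blocks data ingestion, so it runs from hour 0 to hour 1.
Hyperparameter sweep waits on data ingestion (finishes hour 1), so it starts at hour 1 and finishes at 1 + 2 = hour 3.
After hyperparameter sweep (finishes hour 3, plus 1-hour gap → hour 4), model training can start at hour 4 and finishes at hour 6.
For evaluation: model training (finishes hour 6); feature extraction (finishes hour 7). Taking the maximum gives a start of hour 7, and it finishes at 7 + 9 = hour 16.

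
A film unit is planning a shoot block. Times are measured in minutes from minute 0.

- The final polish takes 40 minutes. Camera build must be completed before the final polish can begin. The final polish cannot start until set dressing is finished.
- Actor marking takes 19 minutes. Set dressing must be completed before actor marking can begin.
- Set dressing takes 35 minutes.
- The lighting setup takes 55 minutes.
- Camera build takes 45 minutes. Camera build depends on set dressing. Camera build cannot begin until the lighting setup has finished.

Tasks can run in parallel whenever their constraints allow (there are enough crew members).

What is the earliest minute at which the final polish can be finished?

The lighting setup has no prerequisites, so it starts at minute 0 and finishes at minute 55.
Set dressing can start immediately at minute 0; it finishes at minute 35.
Camera build needs all of set dressing (finishes minute 35); the lighting setup (finishes minute 55). That puts its earliest start at minute 55; it finishes at 55 + 45 = minute 100.
The final polish needs all of camera build (finishes minute 100); set dressing (finishes minute 35). That puts its earliest start at minute 100; it finishes at 100 + 40 = minute 140.

140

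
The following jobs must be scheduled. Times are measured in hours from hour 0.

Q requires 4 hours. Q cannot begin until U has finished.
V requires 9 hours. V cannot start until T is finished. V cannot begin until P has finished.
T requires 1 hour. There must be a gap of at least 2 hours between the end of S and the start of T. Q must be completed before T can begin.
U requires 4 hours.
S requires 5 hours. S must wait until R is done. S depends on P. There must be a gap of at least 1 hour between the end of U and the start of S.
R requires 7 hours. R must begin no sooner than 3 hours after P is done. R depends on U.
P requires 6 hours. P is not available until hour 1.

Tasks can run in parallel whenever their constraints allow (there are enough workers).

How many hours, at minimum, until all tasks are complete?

34

U can start immediately at hour 0; it finishes at hour 4.
Q waits on U (finishes hour 4), so it starts at hour 4 and finishes at 4 + 4 = hour 8.
After its own release at hour 1, P can start at hour 1 and finishes at hour 7.
R needs all of P (finishes hour 7, plus 3-hour gap → hour 10); U (finishes hour 4). That puts its earliest start at hour 10; it finishes at 10 + 7 = hour 17.
S cannot start until R (finishes hour 17); P (finishes hour 7); U (finishes hour 4, plus 1-hour gap → hour 5). The controlling bound is hour 17, so S finishes at 17 + 5 = hour 22.
T cannot start until S (finishes hour 22, plus 2-hour gap → hour 24); Q (finishes hour 8). The controlling bound is hour 24, so T finishes at 24 + 1 = hour 25.
V needs all of T (finishes hour 25); P (finishes hour 7). That puts its earliest start at hour 25; it finishes at 25 + 9 = hour 34.
All tasks are finished once the last one completes. Finish times: P at 7, Q at 8, R at 17, S at 22, T at 25, U at 4, V at 34. The latest is hour 34.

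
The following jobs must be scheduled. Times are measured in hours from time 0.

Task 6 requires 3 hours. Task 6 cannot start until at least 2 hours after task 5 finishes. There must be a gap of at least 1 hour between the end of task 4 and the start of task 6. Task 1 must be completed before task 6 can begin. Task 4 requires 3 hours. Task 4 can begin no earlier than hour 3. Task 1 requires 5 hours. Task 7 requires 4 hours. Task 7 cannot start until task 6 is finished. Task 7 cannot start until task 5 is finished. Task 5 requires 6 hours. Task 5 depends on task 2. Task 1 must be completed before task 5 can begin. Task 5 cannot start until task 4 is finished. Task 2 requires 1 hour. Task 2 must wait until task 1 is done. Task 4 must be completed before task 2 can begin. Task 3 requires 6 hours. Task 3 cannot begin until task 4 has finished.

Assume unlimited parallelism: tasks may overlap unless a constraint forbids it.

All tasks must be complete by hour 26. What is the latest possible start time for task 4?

Task 7 has no dependents, so it just needs to finish by hour 26. Starting by 26 − 4 = hour 22 achieves that.
Task 6 has to be done before task 7 (must start by hour 22). That means finishing by hour 22, i.e. starting by 22 − 3 = hour 19.
Task 5 feeds task 6 (must start by hour 19, minus 2-hour gap → hour 17); task 7 (must start by hour 22). Taking the minimum, task 5 must finish by hour 17 and start by 17 − 6 = hour 11.
Since task 5 (must start by hour 11) depends on it, task 2 must finish by hour 11. Backing off its 1-hour duration gives a latest start of hour 10.
To finish by hour 26, task 3 (duration 6) must start no later than hour 20.
Task 4 feeds task 2 (must start by hour 10); task 3 (must start by hour 20); task 5 (must start by hour 11); task 6 (must start by hour 19, minus 1-hour gap → hour 18). Taking the minimum, task 4 must finish by hour 10 and start by 10 − 3 = hour 7.

7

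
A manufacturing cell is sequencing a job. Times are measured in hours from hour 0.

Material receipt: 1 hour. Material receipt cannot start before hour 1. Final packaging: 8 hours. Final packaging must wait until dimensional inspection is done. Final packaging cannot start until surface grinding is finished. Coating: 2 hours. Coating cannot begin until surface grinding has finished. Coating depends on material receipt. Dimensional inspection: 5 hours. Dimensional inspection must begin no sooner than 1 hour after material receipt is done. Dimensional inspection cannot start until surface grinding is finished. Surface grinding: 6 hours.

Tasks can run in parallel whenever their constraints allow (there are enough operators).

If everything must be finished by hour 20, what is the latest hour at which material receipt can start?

5

Final packaging has no dependents, so it just needs to finish by hour 20. Starting by 20 − 8 = hour 12 achieves that.
Since final packaging (must start by hour 12) depends on it, dimensional inspection must finish by hour 12. Backing off its 5-hour duration gives a latest start of hour 7.
To finish by hour 20, coating (duration 2) must start no later than hour 18.
Material receipt must finish in time for dimensional inspection (must start by hour 7, minus 1-hour gap → hour 6); coating (must start by hour 18). The tightest is hour 6, so material receipt must start by 6 − 1 = hour 5.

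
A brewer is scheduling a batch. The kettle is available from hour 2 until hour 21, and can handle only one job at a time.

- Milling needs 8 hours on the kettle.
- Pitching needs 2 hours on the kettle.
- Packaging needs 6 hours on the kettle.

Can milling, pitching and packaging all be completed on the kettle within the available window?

Yes

The kettle window is 21 − 2 = 19 hours.
Running back to back, the jobs need 8 + 2 + 6 = 16 hours on the kettle.
Since 16 ≤ 19, they fit within the window.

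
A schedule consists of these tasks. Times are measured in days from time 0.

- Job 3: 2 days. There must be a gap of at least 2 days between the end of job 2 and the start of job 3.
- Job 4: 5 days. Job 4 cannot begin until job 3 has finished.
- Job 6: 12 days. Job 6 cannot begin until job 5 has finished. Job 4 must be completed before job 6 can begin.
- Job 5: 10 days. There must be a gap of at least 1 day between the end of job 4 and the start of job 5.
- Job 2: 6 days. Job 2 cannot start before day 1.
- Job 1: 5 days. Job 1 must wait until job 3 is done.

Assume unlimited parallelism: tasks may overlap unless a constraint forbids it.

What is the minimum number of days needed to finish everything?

Job 2 cannot begin until its own release at day 1. It runs from day 1 to 1 + 6 = day 7.
After job 2 (finishes day 7, plus 2-day gap → day 9), job 3 can start at day 9 and finishes at day 11.
Job 4 cannot begin until job 3 (finishes day 11). It runs from day 11 to 11 + 5 = day 16.
After job 4 (finishes day 16, plus 1-day gap → day 17), job 5 can start at day 17 and finishes at day 27.
Job 6 cannot start until job 5 (finishes day 27); job 4 (finishes day 16). The controlling bound is day 27, so job 6 finishes at 27 + 12 = day 39.
After job 3 (finishes day 11), job 1 can start at day 11 and finishes at day 16.
All tasks are finished once the last one completes. Finish times: Job 1 at 16, Job 2 at 7, Job 3 at 11, Job 4 at 16, Job 5 at 27, Job 6 at 39. The latest is day 39.

39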